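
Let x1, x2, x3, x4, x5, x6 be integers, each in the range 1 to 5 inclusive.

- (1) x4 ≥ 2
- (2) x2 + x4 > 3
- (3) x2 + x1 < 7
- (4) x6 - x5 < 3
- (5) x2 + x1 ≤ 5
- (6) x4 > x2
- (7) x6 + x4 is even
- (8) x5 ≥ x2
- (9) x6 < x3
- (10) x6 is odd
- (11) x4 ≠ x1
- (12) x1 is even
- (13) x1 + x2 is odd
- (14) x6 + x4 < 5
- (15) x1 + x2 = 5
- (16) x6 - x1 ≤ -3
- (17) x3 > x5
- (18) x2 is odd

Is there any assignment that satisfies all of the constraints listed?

One satisfying assignment is x1 = 4, x2 = 1, x3 = 3, x4 = 3, x5 = 1, x6 = 1.
For the less obvious constraints — constraint 2: x2 + x4 = 4; constraint 3: x2 + x1 = 5; constraint 4: x6 - x5 = 0 — and the others hold by inspection.

Satisfiable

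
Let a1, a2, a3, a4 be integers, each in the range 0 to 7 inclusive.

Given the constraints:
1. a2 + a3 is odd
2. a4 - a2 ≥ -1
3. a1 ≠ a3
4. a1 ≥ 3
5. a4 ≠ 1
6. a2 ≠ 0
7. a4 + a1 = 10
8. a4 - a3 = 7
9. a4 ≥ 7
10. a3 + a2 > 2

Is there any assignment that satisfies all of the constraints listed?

Take a1 = 3, a2 = 5, a3 = 0, a4 = 7. Then constraint 2: a4 - a2 = 2; constraint 7: a4 + a1 = 10, and every other listed constraint is also met.

Satisfiable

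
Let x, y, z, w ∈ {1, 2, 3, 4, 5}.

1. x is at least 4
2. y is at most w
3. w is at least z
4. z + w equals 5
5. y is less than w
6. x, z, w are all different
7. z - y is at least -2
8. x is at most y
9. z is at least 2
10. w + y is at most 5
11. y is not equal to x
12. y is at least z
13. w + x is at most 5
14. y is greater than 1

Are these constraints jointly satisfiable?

Unsatisfiable

From constraints 3 and 9: w ≥ z ≥ 2. From constraints 1 and 8: y ≥ x ≥ 4. Hence w + y ≥ 6. But constraint 10 requires w + y ≤ 5, and 5 < 6. Contradiction.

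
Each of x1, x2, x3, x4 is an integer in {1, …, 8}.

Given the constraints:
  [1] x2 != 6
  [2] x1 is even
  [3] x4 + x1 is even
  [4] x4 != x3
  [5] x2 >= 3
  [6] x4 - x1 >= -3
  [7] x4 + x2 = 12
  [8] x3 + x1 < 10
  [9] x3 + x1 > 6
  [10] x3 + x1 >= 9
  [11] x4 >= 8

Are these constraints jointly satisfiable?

Satisfiable

One satisfying assignment is x1 = 8, x2 = 4, x3 = 1, x4 = 8.
For the less obvious constraints — constraint 6: x4 - x1 = 0; constraint 7: x4 + x2 = 12; constraint 8: x3 + x1 = 9 — and the others hold by inspection.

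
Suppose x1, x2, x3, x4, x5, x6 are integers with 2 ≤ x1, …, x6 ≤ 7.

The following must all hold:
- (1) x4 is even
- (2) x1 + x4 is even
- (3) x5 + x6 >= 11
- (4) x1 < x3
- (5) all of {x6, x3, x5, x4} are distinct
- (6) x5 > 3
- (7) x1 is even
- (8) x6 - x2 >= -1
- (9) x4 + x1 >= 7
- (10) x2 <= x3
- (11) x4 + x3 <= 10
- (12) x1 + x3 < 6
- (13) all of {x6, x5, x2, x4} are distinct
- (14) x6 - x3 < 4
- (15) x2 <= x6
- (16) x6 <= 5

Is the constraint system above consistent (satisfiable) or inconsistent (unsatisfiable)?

Satisfiable

One satisfying assignment is x1 = 2, x2 = 3, x3 = 3, x4 = 6, x5 = 7, x6 = 4.
For the less obvious constraints — constraint 3: x5 + x6 = 11; constraint 8: x6 - x2 = 1; constraint 9: x4 + x1 = 8 — and the others hold by inspection.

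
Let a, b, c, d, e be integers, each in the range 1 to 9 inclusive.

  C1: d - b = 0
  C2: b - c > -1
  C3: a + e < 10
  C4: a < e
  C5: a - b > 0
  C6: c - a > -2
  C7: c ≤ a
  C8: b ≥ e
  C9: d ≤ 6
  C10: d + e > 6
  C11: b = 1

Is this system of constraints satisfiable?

Constraints 4, 5, and 8 give a < e, e ≤ b, b < a. Chaining: a < e ≤ b < a, which forces a < a — impossible.

Unsatisfiable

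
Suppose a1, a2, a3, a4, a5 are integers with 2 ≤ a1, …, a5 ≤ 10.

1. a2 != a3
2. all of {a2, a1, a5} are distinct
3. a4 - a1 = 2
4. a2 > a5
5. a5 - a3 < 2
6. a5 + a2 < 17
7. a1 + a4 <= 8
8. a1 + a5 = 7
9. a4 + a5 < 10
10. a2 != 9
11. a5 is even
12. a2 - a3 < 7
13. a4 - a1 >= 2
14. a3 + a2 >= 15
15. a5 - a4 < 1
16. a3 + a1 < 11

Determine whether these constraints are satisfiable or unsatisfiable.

Satisfiable

Setting (a1, a2, a3, a4, a5) = (3, 10, 5, 5, 4) satisfies everything: constraint 3: a4 - a1 = 2; constraint 5: a5 - a3 = -1; constraint 6: a5 + a2 = 14, and the others follow.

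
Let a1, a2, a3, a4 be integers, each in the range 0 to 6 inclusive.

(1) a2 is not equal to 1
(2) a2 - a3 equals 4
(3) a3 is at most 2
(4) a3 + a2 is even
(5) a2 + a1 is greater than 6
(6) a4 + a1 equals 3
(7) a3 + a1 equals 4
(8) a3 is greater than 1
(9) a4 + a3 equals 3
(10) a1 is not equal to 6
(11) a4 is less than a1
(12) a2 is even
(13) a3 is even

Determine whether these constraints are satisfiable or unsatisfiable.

Satisfiable

Try a1 = 2, a2 = 6, a3 = 2, a4 = 1.
Check constraint 2: a2 - a3 = 4; constraint 5: a2 + a1 = 8; constraint 6: a4 + a1 = 3. The remaining constraints are straightforward to verify.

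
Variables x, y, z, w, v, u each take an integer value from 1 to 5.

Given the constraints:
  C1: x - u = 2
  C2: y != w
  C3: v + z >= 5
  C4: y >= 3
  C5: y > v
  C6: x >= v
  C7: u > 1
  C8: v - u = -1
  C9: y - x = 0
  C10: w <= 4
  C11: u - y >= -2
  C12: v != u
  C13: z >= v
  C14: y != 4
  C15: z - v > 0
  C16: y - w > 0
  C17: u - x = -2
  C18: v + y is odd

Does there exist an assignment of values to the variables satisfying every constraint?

Satisfiable

The assignment x = 5, y = 5, z = 3, w = 2, v = 2, u = 3 works:
  constraint 1 holds since x - u = 2.
  constraint 3 holds since v + z = 5.
The rest check out directly.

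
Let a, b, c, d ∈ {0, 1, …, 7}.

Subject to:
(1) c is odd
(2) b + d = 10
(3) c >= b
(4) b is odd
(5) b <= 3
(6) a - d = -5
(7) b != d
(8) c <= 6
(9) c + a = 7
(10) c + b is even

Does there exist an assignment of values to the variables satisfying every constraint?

Setting (a, b, c, d) = (2, 3, 5, 7) satisfies everything: constraint 2: b + d = 10; constraint 6: a - d = -5; constraint 9: c + a = 7, and the others follow.

Satisfiable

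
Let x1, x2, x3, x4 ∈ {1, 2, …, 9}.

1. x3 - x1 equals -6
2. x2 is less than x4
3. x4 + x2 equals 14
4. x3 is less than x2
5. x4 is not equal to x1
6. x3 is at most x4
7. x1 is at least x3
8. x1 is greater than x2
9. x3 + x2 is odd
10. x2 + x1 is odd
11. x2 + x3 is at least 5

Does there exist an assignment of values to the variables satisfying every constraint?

Satisfiable

The assignment x1 = 7, x2 = 6, x3 = 1, x4 = 8 works:
  constraint 1 holds since x3 - x1 = -6.
  constraint 3 holds since x4 + x2 = 14.
  constraint 11 holds since x2 + x3 = 7.
The rest check out directly.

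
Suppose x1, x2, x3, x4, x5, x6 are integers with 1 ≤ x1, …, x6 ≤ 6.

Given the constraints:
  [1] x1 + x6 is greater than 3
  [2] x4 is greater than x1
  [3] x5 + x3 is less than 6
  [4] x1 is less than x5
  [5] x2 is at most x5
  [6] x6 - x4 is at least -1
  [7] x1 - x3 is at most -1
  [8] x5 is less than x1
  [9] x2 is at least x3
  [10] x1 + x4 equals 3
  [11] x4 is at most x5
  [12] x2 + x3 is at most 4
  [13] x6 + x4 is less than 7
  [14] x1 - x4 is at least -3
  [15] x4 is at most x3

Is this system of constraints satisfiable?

Constraints 2, 5, 8, 9, and 15 give x5 < x1, x1 < x4, x4 ≤ x3, x3 ≤ x2, x2 ≤ x5. Chaining: x5 < x1 < x4 ≤ x3 ≤ x2 ≤ x5, which forces x5 < x5 — impossible.

Unsatisfiable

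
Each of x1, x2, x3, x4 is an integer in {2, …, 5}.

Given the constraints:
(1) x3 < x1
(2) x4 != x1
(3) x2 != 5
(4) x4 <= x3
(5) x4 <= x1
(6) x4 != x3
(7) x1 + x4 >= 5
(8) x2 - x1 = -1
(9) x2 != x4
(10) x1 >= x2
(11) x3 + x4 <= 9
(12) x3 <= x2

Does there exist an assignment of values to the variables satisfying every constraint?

Satisfiable

The assignment x1 = 5, x2 = 4, x3 = 4, x4 = 2 works:
  constraint 7 holds since x1 + x4 = 7.
  constraint 8 holds since x2 - x1 = -1.
  constraint 11 holds since x3 + x4 = 6.
The rest check out directly.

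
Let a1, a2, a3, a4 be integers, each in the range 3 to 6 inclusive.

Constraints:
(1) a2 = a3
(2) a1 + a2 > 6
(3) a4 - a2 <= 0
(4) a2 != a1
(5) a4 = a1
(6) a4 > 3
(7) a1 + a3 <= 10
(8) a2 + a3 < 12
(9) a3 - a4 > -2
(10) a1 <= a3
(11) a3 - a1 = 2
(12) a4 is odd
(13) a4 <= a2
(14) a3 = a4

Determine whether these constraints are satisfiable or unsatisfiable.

Unsatisfiable

From constraints 1, 5, and 14, a2 = a3 = a4 = a1, so a2 = a1. But constraint 4 says a2 ≠ a1. Contradiction.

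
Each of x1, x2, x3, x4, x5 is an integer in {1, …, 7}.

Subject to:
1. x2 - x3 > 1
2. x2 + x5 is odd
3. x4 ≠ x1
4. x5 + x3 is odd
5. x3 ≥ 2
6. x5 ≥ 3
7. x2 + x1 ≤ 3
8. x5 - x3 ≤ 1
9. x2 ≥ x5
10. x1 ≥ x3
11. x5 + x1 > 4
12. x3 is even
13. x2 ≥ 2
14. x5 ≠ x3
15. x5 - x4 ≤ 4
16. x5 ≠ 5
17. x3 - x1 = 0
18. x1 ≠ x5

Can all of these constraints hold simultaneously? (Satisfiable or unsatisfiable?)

From constraints 6 and 9: x2 ≥ x5 ≥ 3. From constraints 5 and 10: x1 ≥ x3 ≥ 2. Hence x2 + x1 ≥ 5. But constraint 7 requires x2 + x1 ≤ 3, and 3 < 5. Contradiction.

Unsatisfiable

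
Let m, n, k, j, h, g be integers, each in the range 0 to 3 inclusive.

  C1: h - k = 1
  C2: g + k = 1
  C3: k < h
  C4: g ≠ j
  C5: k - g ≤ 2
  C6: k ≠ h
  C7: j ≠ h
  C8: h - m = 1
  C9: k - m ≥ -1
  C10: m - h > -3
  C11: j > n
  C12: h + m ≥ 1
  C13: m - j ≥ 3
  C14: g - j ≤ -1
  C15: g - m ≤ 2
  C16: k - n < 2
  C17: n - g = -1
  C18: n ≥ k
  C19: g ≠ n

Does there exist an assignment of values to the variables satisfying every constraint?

Unsatisfiable

Constraints 5, 9, 13, and 14 give j − g ≥ 1, g − k ≥ -2, k − m ≥ -1, m − j ≥ 3.
Adding all 4 inequalities: the left sides telescope to 0, and the right sides sum to 1 + (-2) + (-1) + 3 = 1. So 0 ≥ 1, which is false.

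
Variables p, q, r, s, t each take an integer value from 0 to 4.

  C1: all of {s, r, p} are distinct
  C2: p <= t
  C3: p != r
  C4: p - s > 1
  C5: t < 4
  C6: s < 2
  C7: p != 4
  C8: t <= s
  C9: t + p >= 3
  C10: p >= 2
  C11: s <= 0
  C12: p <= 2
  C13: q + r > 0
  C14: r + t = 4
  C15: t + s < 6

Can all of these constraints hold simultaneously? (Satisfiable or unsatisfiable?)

From constraints 2 and 10: t ≥ p and p ≥ 2, so t ≥ 2. From constraints 8 and 11: t ≤ s and s ≤ 0, so t ≤ 0. But 0 < 2, so no value of t works.

Unsatisfiable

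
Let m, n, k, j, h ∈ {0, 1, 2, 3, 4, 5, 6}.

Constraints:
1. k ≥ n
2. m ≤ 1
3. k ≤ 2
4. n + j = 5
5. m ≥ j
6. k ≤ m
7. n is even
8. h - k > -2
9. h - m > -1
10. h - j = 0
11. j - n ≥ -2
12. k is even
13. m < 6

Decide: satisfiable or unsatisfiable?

From constraints 1 and 3: n ≤ k ≤ 2. From constraints 2 and 5: j ≤ m ≤ 1. Hence n + j ≤ 3. But constraint 4 requires n + j = 5, and 5 > 3. Contradiction.

Unsatisfiable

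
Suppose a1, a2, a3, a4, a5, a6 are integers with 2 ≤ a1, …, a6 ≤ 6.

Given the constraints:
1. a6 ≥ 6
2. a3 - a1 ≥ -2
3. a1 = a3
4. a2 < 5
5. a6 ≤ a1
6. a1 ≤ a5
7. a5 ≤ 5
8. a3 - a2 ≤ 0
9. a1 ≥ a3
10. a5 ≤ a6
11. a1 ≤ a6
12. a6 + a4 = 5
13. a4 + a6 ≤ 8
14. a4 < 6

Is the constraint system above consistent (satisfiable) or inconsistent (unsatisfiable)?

From constraints 1 and 5: a1 ≥ a6 and a6 ≥ 6, so a1 ≥ 6. From constraints 6 and 7: a1 ≤ a5 and a5 ≤ 5, so a1 ≤ 5. But 5 < 6, so no value of a1 works.

Unsatisfiable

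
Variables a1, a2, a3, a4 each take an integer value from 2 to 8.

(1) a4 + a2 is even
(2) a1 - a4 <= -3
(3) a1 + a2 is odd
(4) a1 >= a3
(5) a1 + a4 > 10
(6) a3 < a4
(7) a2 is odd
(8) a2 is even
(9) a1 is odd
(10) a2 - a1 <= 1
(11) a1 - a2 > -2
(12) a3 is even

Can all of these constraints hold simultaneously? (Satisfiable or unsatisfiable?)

Constraint 9 makes a1 odd and constraint 7 makes a2 odd, so a1 + a2 must be even. Constraint 3 says a1 + a2 is odd — contradiction.

Unsatisfiable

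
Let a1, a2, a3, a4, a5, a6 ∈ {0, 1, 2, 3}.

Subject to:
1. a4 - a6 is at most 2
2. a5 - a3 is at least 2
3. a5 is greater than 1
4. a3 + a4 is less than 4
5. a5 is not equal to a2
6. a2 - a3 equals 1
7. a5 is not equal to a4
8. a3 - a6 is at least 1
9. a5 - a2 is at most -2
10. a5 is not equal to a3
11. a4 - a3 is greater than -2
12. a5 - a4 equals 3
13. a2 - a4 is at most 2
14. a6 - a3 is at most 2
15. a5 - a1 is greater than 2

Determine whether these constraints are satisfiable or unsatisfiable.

Constraints 1, 2, 8, 9, and 13 give a3 − a6 ≥ 1, a6 − a4 ≥ -2, a4 − a2 ≥ -2, a2 − a5 ≥ 2, a5 − a3 ≥ 2.
Adding all 5 inequalities: the left sides telescope to 0, and the right sides sum to 1 + (-2) + (-2) + 2 + 2 = 1. So 0 ≥ 1, which is false.

Unsatisfiable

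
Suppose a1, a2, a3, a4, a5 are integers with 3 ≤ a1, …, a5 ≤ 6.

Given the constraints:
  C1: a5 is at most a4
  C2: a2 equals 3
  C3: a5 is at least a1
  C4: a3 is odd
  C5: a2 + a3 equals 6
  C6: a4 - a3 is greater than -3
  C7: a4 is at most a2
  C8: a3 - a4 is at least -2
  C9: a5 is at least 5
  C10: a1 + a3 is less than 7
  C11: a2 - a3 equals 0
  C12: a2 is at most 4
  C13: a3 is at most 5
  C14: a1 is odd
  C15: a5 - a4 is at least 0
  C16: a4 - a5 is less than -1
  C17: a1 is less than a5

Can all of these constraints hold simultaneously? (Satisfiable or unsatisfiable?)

From constraints 1 and 9: a4 ≥ a5 and a5 ≥ 5, so a4 ≥ 5. From constraints 7 and 12: a4 ≤ a2 and a2 ≤ 4, so a4 ≤ 4. But 4 < 5, so no value of a4 works.

Unsatisfiable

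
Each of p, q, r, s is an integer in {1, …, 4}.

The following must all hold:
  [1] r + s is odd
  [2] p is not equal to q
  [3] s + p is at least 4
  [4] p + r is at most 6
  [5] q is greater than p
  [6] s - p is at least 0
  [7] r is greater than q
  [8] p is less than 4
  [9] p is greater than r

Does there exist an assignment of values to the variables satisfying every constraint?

Constraints 5, 7, and 9 give q < r, r < p, p < q. Chaining: q < r < p < q, which forces q < q — impossible.

Unsatisfiable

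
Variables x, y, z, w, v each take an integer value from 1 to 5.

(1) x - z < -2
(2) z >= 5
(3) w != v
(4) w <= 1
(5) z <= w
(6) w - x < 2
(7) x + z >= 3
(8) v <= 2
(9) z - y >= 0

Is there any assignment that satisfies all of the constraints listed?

Unsatisfiable

From constraints 2 and 5: w ≥ z and z ≥ 5, so w ≥ 5. From constraint 4: w ≤ 1. But 1 < 5, so no value of w works.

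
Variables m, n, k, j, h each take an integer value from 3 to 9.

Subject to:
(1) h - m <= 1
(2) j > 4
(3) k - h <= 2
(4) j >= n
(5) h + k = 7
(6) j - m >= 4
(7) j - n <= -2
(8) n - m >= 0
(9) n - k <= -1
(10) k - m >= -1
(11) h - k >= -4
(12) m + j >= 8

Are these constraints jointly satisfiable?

Unsatisfiable

Constraints 1, 6, 7, 9, and 11 give j − m ≥ 4, m − h ≥ -1, h − k ≥ -4, k − n ≥ 1, n − j ≥ 2.
Adding all 5 inequalities: the left sides telescope to 0, and the right sides sum to 4 + (-1) + (-4) + 1 + 2 = 2. So 0 ≥ 2, which is false.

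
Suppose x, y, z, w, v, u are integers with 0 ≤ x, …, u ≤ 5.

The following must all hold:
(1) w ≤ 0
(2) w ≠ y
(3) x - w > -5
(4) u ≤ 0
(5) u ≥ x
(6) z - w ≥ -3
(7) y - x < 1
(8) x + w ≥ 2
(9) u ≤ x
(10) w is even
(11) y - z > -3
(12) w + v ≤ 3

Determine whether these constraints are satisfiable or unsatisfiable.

From constraints 4 and 5: x ≤ u ≤ 0. From constraint 1: w ≤ 0. Hence x + w ≤ 0. But constraint 8 requires x + w ≥ 2, and 2 > 0. Contradiction.

Unsatisfiable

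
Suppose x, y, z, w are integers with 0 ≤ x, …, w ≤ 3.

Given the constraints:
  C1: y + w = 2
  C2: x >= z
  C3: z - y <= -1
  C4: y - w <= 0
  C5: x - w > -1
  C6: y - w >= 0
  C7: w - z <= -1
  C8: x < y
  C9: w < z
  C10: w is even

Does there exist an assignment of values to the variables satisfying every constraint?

Unsatisfiable

Constraints 3, 4, and 7 give w − y ≥ 0, y − z ≥ 1, z − w ≥ 1.
Adding all 3 inequalities: the left sides telescope to 0, and the right sides sum to 0 + 1 + 1 = 2. So 0 ≥ 2, which is false.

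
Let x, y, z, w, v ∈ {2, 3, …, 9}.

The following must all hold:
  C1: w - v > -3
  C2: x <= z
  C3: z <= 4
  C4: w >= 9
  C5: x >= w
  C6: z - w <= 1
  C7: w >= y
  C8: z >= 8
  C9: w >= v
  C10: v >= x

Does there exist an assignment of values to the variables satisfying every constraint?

From constraints 4 and 5: x ≥ w and w ≥ 9, so x ≥ 9. From constraints 2 and 3: x ≤ z and z ≤ 4, so x ≤ 4. But 4 < 9, so no value of x works.

Unsatisfiable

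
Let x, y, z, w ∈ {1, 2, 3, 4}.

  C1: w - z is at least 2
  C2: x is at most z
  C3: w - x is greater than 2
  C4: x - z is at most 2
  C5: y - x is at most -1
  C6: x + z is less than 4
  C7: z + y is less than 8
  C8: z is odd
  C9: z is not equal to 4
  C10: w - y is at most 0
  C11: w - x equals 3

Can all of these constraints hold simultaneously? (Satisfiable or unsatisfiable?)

Unsatisfiable

Constraints 1, 4, 5, and 10 give z − x ≥ -2, x − y ≥ 1, y − w ≥ 0, w − z ≥ 2.
Adding all 4 inequalities: the left sides telescope to 0, and the right sides sum to (-2) + 1 + 0 + 2 = 1. So 0 ≥ 1, which is false.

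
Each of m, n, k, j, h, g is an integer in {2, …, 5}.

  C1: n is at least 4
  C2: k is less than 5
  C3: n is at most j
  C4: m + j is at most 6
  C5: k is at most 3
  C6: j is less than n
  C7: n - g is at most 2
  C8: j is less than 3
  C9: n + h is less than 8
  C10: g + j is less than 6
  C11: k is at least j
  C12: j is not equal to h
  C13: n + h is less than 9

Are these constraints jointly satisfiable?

Unsatisfiable

From constraints 1 and 3: j ≥ n and n ≥ 4, so j ≥ 4. From constraints 5 and 11: j ≤ k and k ≤ 3, so j ≤ 3. But 3 < 4, so no value of j works.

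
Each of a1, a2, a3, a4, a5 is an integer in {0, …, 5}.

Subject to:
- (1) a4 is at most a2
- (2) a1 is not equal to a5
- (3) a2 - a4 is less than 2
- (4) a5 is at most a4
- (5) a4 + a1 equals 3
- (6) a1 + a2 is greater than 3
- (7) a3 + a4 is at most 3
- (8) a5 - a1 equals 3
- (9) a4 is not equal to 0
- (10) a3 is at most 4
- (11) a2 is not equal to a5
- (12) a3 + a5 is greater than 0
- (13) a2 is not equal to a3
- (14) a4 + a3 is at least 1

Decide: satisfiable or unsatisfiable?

Take a1 = 0, a2 = 4, a3 = 0, a4 = 3, a5 = 3. Then constraint 3: a2 - a4 = 1; constraint 5: a4 + a1 = 3, and every other listed constraint is also met.

Satisfiable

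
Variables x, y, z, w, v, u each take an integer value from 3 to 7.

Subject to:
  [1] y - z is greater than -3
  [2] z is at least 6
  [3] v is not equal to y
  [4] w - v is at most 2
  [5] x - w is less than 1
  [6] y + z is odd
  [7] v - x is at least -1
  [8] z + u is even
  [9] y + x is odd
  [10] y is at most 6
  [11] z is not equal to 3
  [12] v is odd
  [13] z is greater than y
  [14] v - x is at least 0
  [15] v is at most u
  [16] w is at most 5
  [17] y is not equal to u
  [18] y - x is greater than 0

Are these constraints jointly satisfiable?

Satisfiable

Setting (x, y, z, w, v, u) = (3, 6, 7, 3, 3, 7) satisfies everything: constraint 1: y - z = -1; constraint 4: w - v = 0; constraint 5: x - w = 0, and the others follow.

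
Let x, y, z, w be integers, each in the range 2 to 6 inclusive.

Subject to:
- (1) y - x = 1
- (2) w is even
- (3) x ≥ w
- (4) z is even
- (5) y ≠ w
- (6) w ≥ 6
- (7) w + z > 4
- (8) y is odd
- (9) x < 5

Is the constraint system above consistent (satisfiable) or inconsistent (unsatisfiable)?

From constraints 3 and 6: x ≥ w and w ≥ 6, so x ≥ 6. From constraint 9: x ≤ 4. But 4 < 6, so no value of x works.

Unsatisfiable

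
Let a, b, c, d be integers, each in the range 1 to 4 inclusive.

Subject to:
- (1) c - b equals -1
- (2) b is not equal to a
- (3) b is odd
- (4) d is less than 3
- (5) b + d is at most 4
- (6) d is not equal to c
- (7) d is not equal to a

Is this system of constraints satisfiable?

The assignment a = 4, b = 3, c = 2, d = 1 works:
  constraint 1 holds since c - b = -1.
  constraint 5 holds since b + d = 4.
The rest check out directly.

Satisfiable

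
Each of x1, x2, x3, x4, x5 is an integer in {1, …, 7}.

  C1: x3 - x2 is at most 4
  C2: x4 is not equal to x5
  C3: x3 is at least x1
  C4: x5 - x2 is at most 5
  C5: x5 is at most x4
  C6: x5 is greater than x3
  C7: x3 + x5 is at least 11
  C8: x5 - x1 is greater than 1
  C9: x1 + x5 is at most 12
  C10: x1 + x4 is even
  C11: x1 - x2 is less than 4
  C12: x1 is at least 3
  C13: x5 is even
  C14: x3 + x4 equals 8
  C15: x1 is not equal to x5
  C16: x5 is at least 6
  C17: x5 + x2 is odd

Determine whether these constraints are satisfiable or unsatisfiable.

Unsatisfiable

From constraints 3 and 12: x3 ≥ x1 ≥ 3. From constraints 5 and 16: x4 ≥ x5 ≥ 6. Hence x3 + x4 ≥ 9. But constraint 14 requires x3 + x4 = 8, and 8 < 9. Contradiction.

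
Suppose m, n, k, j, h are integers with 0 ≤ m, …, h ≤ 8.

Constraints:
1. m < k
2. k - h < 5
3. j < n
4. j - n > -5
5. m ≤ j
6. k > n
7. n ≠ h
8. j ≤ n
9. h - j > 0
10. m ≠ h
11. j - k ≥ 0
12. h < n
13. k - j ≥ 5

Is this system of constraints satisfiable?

Constraints 6, 9, 11, and 12 give n < k, k ≤ j, j < h, h < n. Chaining: n < k ≤ j < h < n, which forces n < n — impossible.

Unsatisfiable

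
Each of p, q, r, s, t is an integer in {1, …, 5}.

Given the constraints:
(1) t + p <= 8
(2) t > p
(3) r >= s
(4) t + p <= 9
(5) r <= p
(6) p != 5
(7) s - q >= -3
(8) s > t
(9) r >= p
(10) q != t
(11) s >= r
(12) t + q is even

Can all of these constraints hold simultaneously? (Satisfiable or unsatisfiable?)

Constraints 2, 3, 5, and 8 give t < s, s ≤ r, r ≤ p, p < t. Chaining: t < s ≤ r ≤ p < t, which forces t < t — impossible.

Unsatisfiable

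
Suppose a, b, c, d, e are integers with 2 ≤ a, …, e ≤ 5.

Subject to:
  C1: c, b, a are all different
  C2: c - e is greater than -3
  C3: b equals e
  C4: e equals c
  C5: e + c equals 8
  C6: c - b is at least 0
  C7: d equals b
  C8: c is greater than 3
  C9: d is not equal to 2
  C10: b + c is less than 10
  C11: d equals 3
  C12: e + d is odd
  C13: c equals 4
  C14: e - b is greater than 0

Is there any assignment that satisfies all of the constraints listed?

Constraint 11 fixes d = 3 and constraint 13 fixes c = 4. Constraints 3, 4, and 7 give d = b = e = c, so d = c. But 3 ≠ 4 — contradiction.

Unsatisfiable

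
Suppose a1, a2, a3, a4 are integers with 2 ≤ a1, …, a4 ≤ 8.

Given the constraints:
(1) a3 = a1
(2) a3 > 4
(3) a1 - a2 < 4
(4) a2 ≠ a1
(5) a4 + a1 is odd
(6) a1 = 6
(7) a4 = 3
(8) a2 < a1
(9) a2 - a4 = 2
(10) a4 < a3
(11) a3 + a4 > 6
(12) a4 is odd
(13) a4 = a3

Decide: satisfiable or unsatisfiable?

Unsatisfiable

Constraint 7 fixes a4 = 3 and constraint 6 fixes a1 = 6. Constraints 1 and 13 give a4 = a3 = a1, so a4 = a1. But 3 ≠ 6 — contradiction.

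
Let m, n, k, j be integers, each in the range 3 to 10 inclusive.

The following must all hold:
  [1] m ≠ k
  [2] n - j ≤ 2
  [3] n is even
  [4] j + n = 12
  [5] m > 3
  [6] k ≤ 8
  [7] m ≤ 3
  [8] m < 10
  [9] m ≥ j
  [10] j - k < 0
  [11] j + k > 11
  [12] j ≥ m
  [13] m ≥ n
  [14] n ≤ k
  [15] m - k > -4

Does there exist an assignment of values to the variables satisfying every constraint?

Unsatisfiable

From constraints 7 and 9: j ≤ m ≤ 3. From constraints 6 and 14: n ≤ k ≤ 8. Hence j + n ≤ 11. But constraint 4 requires j + n = 12, and 12 > 11. Contradiction.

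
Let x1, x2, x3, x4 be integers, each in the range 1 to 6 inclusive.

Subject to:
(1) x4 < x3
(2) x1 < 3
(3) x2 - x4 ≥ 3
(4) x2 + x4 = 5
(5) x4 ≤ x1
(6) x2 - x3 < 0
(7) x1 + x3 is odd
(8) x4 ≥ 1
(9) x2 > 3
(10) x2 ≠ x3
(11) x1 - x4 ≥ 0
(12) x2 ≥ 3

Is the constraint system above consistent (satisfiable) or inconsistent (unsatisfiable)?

One satisfying assignment is x1 = 2, x2 = 4, x3 = 5, x4 = 1.
For the less obvious constraints — constraint 3: x2 - x4 = 3; constraint 4: x2 + x4 = 5; constraint 6: x2 - x3 = -1 — and the others hold by inspection.

Satisfiable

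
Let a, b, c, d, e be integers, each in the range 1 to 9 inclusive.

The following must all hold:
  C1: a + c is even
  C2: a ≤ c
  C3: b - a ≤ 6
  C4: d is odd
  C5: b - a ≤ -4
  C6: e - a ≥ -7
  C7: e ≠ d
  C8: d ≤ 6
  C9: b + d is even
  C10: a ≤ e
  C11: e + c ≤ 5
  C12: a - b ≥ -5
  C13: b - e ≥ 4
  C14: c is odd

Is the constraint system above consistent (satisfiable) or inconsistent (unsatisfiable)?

Constraints 5, 6, and 13 give a − b ≥ 4, b − e ≥ 4, e − a ≥ -7.
Adding all 3 inequalities: the left sides telescope to 0, and the right sides sum to 4 + 4 + (-7) = 1. So 0 ≥ 1, which is false.

Unsatisfiable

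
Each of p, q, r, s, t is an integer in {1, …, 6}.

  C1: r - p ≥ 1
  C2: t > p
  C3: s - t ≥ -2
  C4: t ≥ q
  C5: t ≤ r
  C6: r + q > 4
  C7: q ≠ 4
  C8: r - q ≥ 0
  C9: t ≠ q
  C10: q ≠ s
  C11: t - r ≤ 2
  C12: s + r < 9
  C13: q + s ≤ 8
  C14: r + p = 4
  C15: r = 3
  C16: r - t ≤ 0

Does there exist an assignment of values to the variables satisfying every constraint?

Satisfiable

The assignment p = 1, q = 2, r = 3, s = 4, t = 3 works:
  constraint 1 holds since r - p = 2.
  constraint 3 holds since s - t = 1.
  constraint 6 holds since r + q = 5.
The rest check out directly.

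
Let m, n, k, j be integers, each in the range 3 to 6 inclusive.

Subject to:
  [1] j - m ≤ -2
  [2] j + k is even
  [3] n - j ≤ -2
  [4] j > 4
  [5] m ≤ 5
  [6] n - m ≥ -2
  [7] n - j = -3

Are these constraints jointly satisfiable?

Constraints 1, 3, and 6 give j − n ≥ 2, n − m ≥ -2, m − j ≥ 2.
Adding all 3 inequalities: the left sides telescope to 0, and the right sides sum to 2 + (-2) + 2 = 2. So 0 ≥ 2, which is false.

Unsatisfiable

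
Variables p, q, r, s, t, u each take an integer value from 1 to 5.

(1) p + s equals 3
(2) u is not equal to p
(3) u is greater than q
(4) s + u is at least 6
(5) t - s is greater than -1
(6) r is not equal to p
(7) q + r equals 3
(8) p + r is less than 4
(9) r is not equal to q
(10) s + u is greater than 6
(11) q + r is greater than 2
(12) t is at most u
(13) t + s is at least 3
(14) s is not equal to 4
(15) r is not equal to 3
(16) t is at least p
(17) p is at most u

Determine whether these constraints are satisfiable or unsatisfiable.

Satisfiable

Try p = 1, q = 1, r = 2, s = 2, t = 2, u = 5.
Check constraint 1: p + s = 3; constraint 4: s + u = 7; constraint 5: t - s = 0. The remaining constraints are straightforward to verify.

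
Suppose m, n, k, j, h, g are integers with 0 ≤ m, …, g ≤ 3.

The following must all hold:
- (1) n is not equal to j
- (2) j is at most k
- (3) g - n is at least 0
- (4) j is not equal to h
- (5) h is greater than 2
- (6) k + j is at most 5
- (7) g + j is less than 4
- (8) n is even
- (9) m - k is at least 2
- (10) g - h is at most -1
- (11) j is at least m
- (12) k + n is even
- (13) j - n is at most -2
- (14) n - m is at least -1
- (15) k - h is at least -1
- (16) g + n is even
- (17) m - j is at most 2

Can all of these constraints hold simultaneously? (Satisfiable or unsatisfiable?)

Constraints 3, 9, 10, 13, 15, and 17 give j − m ≥ -2, m − k ≥ 2, k − h ≥ -1, h − g ≥ 1, g − n ≥ 0, n − j ≥ 2.
Adding all 6 inequalities: the left sides telescope to 0, and the right sides sum to (-2) + 2 + (-1) + 1 + 0 + 2 = 2. So 0 ≥ 2, which is false.

Unsatisfiable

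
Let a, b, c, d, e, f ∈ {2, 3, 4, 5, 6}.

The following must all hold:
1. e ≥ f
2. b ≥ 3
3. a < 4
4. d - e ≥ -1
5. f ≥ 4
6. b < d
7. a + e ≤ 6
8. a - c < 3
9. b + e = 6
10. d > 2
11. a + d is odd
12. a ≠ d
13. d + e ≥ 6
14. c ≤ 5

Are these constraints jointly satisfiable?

Unsatisfiable

From constraint 2: b ≥ 3. From constraints 1 and 5: e ≥ f ≥ 4. Hence b + e ≥ 7. But constraint 9 requires b + e = 6, and 6 < 7. Contradiction.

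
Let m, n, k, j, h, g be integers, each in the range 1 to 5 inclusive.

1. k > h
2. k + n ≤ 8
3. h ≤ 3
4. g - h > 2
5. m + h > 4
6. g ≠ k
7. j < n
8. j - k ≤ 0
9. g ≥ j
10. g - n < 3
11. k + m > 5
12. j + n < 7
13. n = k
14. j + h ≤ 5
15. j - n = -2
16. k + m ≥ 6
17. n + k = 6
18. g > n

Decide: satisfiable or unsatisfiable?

Satisfiable

Try m = 4, n = 3, k = 3, j = 1, h = 1, g = 4.
Check constraint 2: k + n = 6; constraint 4: g - h = 3; constraint 5: m + h = 5. The remaining constraints are straightforward to verify.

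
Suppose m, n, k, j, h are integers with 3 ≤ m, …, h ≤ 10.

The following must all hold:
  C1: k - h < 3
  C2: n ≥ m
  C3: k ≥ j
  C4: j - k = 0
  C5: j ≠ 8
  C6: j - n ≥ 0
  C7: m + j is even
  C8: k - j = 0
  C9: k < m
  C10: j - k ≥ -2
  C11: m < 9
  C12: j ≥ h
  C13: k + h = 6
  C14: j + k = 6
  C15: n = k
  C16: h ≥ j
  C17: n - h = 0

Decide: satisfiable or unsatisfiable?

Constraints 2, 3, 6, and 9 give k < m, m ≤ n, n ≤ j, j ≤ k. Chaining: k < m ≤ n ≤ j ≤ k, which forces k < k — impossible.

Unsatisfiable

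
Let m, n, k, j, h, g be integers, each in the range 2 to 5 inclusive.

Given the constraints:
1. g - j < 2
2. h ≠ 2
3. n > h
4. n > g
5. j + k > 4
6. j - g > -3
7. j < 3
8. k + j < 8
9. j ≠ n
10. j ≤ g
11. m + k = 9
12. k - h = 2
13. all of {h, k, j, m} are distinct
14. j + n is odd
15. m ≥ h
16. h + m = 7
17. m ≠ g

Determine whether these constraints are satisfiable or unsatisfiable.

Satisfiable

Take m = 4, n = 5, k = 5, j = 2, h = 3, g = 3. Then constraint 1: g - j = 1; constraint 5: j + k = 7, and every other listed constraint is also met.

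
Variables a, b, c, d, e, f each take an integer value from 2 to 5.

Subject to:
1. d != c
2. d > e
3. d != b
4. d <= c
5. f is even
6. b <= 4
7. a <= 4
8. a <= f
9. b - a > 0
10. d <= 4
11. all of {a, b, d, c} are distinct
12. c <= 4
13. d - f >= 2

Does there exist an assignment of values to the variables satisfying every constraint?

Constraints 6, 7, 10, and 12 confine each of a, b, d, c to the 3 values {2, …, 4} (the domain already gives each ≥ 2).
Constraint 11 requires all 4 of them to be distinct, but only 3 values are available — impossible by the pigeonhole principle.

Unsatisfiable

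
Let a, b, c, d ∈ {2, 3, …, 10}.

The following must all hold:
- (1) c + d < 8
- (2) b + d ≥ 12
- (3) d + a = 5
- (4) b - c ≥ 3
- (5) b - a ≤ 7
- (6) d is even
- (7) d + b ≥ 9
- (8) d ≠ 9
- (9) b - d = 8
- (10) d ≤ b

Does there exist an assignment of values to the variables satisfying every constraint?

Satisfiable

One satisfying assignment is a = 3, b = 10, c = 4, d = 2.
For the less obvious constraints — constraint 1: c + d = 6; constraint 2: b + d = 12; constraint 3: d + a = 5 — and the others hold by inspection.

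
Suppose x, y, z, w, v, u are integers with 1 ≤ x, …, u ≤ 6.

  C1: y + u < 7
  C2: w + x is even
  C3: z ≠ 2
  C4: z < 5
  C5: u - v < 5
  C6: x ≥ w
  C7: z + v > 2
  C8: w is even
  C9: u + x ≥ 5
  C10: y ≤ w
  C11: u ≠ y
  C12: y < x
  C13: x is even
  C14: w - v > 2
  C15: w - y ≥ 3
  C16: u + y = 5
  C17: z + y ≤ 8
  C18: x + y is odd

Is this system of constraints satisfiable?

The assignment x = 4, y = 1, z = 4, w = 4, v = 1, u = 4 works:
  constraint 1 holds since y + u = 5.
  constraint 5 holds since u - v = 3.
The rest check out directly.

Satisfiable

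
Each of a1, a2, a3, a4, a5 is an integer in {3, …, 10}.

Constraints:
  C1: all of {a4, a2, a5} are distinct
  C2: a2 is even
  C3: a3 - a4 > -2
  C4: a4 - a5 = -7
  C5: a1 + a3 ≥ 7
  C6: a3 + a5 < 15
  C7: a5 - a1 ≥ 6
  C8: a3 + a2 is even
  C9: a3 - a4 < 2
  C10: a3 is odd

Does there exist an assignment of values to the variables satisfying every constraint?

Constraint 10 makes a3 odd and constraint 2 makes a2 even, so a3 + a2 must be odd. Constraint 8 says a3 + a2 is even — contradiction.

Unsatisfiable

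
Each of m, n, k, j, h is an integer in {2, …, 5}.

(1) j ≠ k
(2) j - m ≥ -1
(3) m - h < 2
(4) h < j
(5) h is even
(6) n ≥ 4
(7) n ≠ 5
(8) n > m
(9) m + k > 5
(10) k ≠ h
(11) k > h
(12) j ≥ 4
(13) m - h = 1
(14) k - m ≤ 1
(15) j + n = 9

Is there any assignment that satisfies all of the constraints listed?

Take m = 3, n = 4, k = 3, j = 5, h = 2. Then constraint 2: j - m = 2; constraint 3: m - h = 1; constraint 9: m + k = 6, and every other listed constraint is also met.

Satisfiable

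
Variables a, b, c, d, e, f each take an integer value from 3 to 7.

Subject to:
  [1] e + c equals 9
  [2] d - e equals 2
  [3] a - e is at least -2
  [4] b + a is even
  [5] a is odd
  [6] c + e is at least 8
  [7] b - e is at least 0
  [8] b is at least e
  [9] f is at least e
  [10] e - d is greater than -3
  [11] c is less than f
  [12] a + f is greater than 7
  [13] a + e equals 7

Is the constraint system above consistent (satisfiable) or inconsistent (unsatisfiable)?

Satisfiable

Take a = 3, b = 5, c = 5, d = 6, e = 4, f = 6. Then constraint 1: e + c = 9; constraint 2: d - e = 2; constraint 3: a - e = -1, and every other listed constraint is also met.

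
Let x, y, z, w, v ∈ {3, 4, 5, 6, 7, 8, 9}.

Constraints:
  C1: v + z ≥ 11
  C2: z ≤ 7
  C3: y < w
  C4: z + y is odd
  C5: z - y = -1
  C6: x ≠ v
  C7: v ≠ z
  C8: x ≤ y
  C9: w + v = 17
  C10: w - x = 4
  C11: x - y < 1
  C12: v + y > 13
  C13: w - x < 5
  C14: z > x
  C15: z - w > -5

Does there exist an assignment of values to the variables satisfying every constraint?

One satisfying assignment is x = 4, y = 6, z = 5, w = 8, v = 9.
For the less obvious constraints — constraint 1: v + z = 14; constraint 5: z - y = -1; constraint 9: w + v = 17 — and the others hold by inspection.

Satisfiable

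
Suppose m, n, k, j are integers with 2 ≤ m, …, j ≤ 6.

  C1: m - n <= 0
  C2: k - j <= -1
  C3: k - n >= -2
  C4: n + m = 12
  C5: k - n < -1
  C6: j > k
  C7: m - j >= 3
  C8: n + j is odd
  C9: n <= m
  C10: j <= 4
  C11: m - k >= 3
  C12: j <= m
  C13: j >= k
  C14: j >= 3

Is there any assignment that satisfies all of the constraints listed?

Unsatisfiable

Constraints 1, 2, 3, and 7 give k − n ≥ -2, n − m ≥ 0, m − j ≥ 3, j − k ≥ 1.
Adding all 4 inequalities: the left sides telescope to 0, and the right sides sum to (-2) + 0 + 3 + 1 = 2. So 0 ≥ 2, which is false.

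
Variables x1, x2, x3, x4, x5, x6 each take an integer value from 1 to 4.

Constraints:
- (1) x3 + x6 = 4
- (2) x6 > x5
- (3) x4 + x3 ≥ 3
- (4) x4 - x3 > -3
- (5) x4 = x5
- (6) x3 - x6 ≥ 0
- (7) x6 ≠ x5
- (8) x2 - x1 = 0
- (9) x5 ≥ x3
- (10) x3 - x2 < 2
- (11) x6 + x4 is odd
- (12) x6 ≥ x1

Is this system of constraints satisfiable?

Unsatisfiable

Constraints 2, 6, and 9 give x6 ≤ x3, x3 ≤ x5, x5 < x6. Chaining: x6 ≤ x3 ≤ x5 < x6, which forces x6 < x6 — impossible.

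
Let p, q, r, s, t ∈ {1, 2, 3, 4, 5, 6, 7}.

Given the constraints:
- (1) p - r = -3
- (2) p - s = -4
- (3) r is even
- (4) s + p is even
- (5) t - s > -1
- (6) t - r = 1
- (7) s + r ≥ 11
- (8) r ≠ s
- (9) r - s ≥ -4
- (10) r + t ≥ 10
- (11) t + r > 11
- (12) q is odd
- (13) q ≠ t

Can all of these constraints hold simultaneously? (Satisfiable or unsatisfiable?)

Satisfiable

Setting (p, q, r, s, t) = (3, 3, 6, 7, 7) satisfies everything: constraint 1: p - r = -3; constraint 2: p - s = -4; constraint 5: t - s = 0, and the others follow.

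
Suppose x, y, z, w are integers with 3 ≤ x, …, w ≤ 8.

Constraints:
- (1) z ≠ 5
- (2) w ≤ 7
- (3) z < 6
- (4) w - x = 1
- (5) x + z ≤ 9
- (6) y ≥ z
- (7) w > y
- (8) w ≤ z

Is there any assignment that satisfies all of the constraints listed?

Constraints 6, 7, and 8 give w ≤ z, z ≤ y, y < w. Chaining: w ≤ z ≤ y < w, which forces w < w — impossible.

Unsatisfiable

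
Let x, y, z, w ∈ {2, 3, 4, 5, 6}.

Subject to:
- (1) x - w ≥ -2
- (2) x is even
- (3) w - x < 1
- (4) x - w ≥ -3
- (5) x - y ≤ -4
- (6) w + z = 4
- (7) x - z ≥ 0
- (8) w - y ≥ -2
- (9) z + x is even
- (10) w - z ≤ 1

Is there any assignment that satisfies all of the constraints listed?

Constraints 5, 7, 8, and 10 give x − z ≥ 0, z − w ≥ -1, w − y ≥ -2, y − x ≥ 4.
Adding all 4 inequalities: the left sides telescope to 0, and the right sides sum to 0 + (-1) + (-2) + 4 = 1. So 0 ≥ 1, which is false.

Unsatisfiable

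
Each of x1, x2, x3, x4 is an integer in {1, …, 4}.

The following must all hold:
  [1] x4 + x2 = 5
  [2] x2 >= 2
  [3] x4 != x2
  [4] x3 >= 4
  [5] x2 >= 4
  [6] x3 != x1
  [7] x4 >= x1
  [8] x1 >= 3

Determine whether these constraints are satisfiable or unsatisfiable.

From constraints 7 and 8: x4 ≥ x1 ≥ 3. From constraint 5: x2 ≥ 4. Hence x4 + x2 ≥ 7. But constraint 1 requires x4 + x2 = 5, and 5 < 7. Contradiction.

Unsatisfiable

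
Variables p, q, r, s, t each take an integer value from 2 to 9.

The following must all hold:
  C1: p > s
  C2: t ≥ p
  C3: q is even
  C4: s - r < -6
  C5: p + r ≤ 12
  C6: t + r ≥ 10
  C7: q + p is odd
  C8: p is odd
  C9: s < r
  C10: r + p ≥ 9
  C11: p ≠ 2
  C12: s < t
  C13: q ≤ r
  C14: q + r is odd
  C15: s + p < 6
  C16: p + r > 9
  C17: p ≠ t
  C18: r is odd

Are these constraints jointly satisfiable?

Try p = 3, q = 8, r = 9, s = 2, t = 4.
Check constraint 4: s - r = -7; constraint 5: p + r = 12; constraint 6: t + r = 13. The remaining constraints are straightforward to verify.

Satisfiable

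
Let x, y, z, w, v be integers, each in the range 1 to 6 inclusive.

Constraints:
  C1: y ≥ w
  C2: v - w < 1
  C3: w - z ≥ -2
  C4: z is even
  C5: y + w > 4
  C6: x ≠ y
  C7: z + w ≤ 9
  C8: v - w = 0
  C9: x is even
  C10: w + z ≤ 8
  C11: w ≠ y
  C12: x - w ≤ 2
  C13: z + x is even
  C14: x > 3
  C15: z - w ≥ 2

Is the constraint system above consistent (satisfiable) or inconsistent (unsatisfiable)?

Try x = 4, y = 5, z = 4, w = 2, v = 2.
Check constraint 2: v - w = 0; constraint 3: w - z = -2. The remaining constraints are straightforward to verify.

Satisfiable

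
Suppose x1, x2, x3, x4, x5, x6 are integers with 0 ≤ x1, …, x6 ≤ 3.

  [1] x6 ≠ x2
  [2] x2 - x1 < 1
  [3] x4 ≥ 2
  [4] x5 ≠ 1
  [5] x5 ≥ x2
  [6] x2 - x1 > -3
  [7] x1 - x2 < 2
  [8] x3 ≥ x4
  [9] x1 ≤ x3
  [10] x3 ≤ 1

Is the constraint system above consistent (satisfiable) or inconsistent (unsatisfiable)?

From constraint 3: x4 ≥ 2. From constraints 8 and 10: x4 ≤ x3 and x3 ≤ 1, so x4 ≤ 1. But 1 < 2, so no value of x4 works.

Unsatisfiable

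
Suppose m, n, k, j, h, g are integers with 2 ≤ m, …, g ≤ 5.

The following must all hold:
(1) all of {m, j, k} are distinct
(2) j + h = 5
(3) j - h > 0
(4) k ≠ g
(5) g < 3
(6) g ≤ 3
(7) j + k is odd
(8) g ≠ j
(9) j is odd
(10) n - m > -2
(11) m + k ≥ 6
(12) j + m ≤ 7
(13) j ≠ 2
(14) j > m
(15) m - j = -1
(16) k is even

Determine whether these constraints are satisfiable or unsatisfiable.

The assignment m = 2, n = 2, k = 4, j = 3, h = 2, g = 2 works:
  constraint 2 holds since j + h = 5.
  constraint 3 holds since j - h = 1.
The rest check out directly.

Satisfiable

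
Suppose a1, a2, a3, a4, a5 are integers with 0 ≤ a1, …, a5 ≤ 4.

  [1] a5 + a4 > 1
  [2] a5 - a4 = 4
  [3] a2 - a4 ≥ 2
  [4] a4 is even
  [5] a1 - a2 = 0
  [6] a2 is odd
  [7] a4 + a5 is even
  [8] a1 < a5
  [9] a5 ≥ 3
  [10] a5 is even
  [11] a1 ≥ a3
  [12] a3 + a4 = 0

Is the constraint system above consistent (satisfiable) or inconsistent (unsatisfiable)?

Satisfiable

Try a1 = 3, a2 = 3, a3 = 0, a4 = 0, a5 = 4.
Check constraint 1: a5 + a4 = 4; constraint 2: a5 - a4 = 4. The remaining constraints are straightforward to verify.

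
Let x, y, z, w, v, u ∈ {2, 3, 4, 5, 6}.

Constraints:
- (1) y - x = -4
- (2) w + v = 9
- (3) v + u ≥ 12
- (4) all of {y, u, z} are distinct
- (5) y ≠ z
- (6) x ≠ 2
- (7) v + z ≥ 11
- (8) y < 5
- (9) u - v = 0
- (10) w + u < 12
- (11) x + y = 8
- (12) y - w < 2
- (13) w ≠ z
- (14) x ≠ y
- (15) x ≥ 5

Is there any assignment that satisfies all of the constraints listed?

One satisfying assignment is x = 6, y = 2, z = 5, w = 3, v = 6, u = 6.
For the less obvious constraints — constraint 1: y - x = -4; constraint 2: w + v = 9 — and the others hold by inspection.

Satisfiable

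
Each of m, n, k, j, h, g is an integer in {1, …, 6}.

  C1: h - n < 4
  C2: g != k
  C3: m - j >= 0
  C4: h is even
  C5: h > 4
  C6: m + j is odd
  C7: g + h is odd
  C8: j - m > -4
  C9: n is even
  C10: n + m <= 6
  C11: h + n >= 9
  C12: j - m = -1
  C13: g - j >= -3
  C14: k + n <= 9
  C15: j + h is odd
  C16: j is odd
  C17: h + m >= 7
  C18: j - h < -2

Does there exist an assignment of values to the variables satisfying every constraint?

Satisfiable

Try m = 2, n = 4, k = 5, j = 1, h = 6, g = 1.
Check constraint 1: h - n = 2; constraint 3: m - j = 1; constraint 8: j - m = -1. The remaining constraints are straightforward to verify.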